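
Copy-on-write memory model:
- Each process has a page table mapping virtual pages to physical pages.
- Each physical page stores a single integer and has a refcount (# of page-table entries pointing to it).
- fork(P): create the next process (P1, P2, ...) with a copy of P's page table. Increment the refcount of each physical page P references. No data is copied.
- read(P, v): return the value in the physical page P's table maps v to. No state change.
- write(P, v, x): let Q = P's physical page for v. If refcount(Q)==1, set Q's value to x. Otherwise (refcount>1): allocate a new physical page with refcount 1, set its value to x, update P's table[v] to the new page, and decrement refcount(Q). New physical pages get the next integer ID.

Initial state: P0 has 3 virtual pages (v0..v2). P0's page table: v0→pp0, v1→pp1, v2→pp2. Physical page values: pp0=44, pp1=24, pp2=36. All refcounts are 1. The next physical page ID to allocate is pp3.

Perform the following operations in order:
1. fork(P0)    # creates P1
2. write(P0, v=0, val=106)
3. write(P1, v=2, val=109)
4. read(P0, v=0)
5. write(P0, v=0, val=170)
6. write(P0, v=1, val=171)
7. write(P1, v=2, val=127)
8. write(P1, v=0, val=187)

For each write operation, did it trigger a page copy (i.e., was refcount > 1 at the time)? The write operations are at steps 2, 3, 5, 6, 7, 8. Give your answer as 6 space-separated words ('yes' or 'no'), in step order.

Op 1: fork(P0) -> P1. 3 ppages; refcounts: pp0:2 pp1:2 pp2:2
Op 2: write(P0, v0, 106). refcount(pp0)=2>1 -> COPY to pp3. 4 ppages; refcounts: pp0:1 pp1:2 pp2:2 pp3:1
Op 3: write(P1, v2, 109). refcount(pp2)=2>1 -> COPY to pp4. 5 ppages; refcounts: pp0:1 pp1:2 pp2:1 pp3:1 pp4:1
Op 4: read(P0, v0) -> 106. No state change.
Op 5: write(P0, v0, 170). refcount(pp3)=1 -> write in place. 5 ppages; refcounts: pp0:1 pp1:2 pp2:1 pp3:1 pp4:1
Op 6: write(P0, v1, 171). refcount(pp1)=2>1 -> COPY to pp5. 6 ppages; refcounts: pp0:1 pp1:1 pp2:1 pp3:1 pp4:1 pp5:1
Op 7: write(P1, v2, 127). refcount(pp4)=1 -> write in place. 6 ppages; refcounts: pp0:1 pp1:1 pp2:1 pp3:1 pp4:1 pp5:1
Op 8: write(P1, v0, 187). refcount(pp0)=1 -> write in place. 6 ppages; refcounts: pp0:1 pp1:1 pp2:1 pp3:1 pp4:1 pp5:1

yes yes no yes no no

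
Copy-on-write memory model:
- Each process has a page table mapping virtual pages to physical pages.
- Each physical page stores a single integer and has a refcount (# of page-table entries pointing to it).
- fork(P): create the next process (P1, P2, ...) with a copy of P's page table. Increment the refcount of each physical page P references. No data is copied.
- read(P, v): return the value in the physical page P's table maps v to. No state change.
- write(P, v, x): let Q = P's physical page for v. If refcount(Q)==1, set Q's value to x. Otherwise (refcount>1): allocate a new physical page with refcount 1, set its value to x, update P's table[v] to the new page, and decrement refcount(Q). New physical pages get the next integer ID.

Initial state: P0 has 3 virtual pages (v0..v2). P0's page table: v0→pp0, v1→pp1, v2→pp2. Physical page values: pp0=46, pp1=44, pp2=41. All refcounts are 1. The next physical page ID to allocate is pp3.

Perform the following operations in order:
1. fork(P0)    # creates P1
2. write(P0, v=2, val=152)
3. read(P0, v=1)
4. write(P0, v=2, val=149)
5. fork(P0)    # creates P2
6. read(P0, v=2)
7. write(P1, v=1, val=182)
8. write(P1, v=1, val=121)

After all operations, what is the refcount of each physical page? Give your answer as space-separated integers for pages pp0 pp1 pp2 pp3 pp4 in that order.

Answer: 3 2 1 2 1

Derivation:
Op 1: fork(P0) -> P1. 3 ppages; refcounts: pp0:2 pp1:2 pp2:2
Op 2: write(P0, v2, 152). refcount(pp2)=2>1 -> COPY to pp3. 4 ppages; refcounts: pp0:2 pp1:2 pp2:1 pp3:1
Op 3: read(P0, v1) -> 44. No state change.
Op 4: write(P0, v2, 149). refcount(pp3)=1 -> write in place. 4 ppages; refcounts: pp0:2 pp1:2 pp2:1 pp3:1
Op 5: fork(P0) -> P2. 4 ppages; refcounts: pp0:3 pp1:3 pp2:1 pp3:2
Op 6: read(P0, v2) -> 149. No state change.
Op 7: write(P1, v1, 182). refcount(pp1)=3>1 -> COPY to pp4. 5 ppages; refcounts: pp0:3 pp1:2 pp2:1 pp3:2 pp4:1
Op 8: write(P1, v1, 121). refcount(pp4)=1 -> write in place. 5 ppages; refcounts: pp0:3 pp1:2 pp2:1 pp3:2 pp4:1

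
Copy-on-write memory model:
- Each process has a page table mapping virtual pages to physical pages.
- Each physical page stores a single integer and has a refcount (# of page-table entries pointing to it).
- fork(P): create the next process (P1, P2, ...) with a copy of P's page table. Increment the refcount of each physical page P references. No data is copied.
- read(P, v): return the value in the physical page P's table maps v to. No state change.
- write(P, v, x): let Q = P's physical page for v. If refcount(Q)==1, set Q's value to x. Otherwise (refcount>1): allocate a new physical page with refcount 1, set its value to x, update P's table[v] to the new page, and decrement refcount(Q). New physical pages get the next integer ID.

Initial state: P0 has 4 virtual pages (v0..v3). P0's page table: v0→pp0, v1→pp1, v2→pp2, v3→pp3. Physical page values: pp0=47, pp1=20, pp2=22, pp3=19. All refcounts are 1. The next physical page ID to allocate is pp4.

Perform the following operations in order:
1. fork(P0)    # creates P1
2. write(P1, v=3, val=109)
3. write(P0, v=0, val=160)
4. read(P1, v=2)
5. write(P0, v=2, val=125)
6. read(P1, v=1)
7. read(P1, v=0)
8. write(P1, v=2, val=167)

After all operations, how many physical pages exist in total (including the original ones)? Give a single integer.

Answer: 7

Derivation:
Op 1: fork(P0) -> P1. 4 ppages; refcounts: pp0:2 pp1:2 pp2:2 pp3:2
Op 2: write(P1, v3, 109). refcount(pp3)=2>1 -> COPY to pp4. 5 ppages; refcounts: pp0:2 pp1:2 pp2:2 pp3:1 pp4:1
Op 3: write(P0, v0, 160). refcount(pp0)=2>1 -> COPY to pp5. 6 ppages; refcounts: pp0:1 pp1:2 pp2:2 pp3:1 pp4:1 pp5:1
Op 4: read(P1, v2) -> 22. No state change.
Op 5: write(P0, v2, 125). refcount(pp2)=2>1 -> COPY to pp6. 7 ppages; refcounts: pp0:1 pp1:2 pp2:1 pp3:1 pp4:1 pp5:1 pp6:1
Op 6: read(P1, v1) -> 20. No state change.
Op 7: read(P1, v0) -> 47. No state change.
Op 8: write(P1, v2, 167). refcount(pp2)=1 -> write in place. 7 ppages; refcounts: pp0:1 pp1:2 pp2:1 pp3:1 pp4:1 pp5:1 pp6:1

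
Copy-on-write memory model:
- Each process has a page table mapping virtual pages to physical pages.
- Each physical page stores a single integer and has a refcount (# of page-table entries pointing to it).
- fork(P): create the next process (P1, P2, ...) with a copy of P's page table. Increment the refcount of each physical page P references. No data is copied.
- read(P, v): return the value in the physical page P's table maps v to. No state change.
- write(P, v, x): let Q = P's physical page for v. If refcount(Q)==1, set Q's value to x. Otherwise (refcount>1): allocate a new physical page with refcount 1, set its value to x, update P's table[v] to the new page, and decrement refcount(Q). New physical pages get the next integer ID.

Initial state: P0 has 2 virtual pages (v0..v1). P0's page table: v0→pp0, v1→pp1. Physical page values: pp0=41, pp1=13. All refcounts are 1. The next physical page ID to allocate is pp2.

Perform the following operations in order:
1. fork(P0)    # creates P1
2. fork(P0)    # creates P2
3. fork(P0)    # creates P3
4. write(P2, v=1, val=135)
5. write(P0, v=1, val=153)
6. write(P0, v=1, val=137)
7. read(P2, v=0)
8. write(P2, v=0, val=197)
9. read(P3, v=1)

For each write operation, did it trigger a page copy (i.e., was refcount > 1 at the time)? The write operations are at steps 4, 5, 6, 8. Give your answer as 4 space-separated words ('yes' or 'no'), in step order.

Op 1: fork(P0) -> P1. 2 ppages; refcounts: pp0:2 pp1:2
Op 2: fork(P0) -> P2. 2 ppages; refcounts: pp0:3 pp1:3
Op 3: fork(P0) -> P3. 2 ppages; refcounts: pp0:4 pp1:4
Op 4: write(P2, v1, 135). refcount(pp1)=4>1 -> COPY to pp2. 3 ppages; refcounts: pp0:4 pp1:3 pp2:1
Op 5: write(P0, v1, 153). refcount(pp1)=3>1 -> COPY to pp3. 4 ppages; refcounts: pp0:4 pp1:2 pp2:1 pp3:1
Op 6: write(P0, v1, 137). refcount(pp3)=1 -> write in place. 4 ppages; refcounts: pp0:4 pp1:2 pp2:1 pp3:1
Op 7: read(P2, v0) -> 41. No state change.
Op 8: write(P2, v0, 197). refcount(pp0)=4>1 -> COPY to pp4. 5 ppages; refcounts: pp0:3 pp1:2 pp2:1 pp3:1 pp4:1
Op 9: read(P3, v1) -> 13. No state change.

yes yes no yes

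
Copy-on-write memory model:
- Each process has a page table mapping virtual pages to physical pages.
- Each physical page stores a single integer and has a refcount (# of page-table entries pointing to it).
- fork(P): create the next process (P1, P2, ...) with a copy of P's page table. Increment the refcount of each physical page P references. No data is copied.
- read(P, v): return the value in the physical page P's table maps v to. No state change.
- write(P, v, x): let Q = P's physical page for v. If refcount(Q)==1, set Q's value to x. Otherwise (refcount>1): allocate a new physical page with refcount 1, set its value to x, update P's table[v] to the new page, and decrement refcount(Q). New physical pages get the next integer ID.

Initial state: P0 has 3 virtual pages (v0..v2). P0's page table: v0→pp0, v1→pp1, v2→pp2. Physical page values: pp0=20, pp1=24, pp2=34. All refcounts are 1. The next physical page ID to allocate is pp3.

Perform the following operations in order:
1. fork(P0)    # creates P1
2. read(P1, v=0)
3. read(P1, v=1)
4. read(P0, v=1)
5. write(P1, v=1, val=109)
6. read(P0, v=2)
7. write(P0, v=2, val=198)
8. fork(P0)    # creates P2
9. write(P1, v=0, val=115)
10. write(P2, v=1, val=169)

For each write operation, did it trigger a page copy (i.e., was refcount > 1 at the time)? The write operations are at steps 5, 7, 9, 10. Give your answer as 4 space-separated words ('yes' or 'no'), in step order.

Op 1: fork(P0) -> P1. 3 ppages; refcounts: pp0:2 pp1:2 pp2:2
Op 2: read(P1, v0) -> 20. No state change.
Op 3: read(P1, v1) -> 24. No state change.
Op 4: read(P0, v1) -> 24. No state change.
Op 5: write(P1, v1, 109). refcount(pp1)=2>1 -> COPY to pp3. 4 ppages; refcounts: pp0:2 pp1:1 pp2:2 pp3:1
Op 6: read(P0, v2) -> 34. No state change.
Op 7: write(P0, v2, 198). refcount(pp2)=2>1 -> COPY to pp4. 5 ppages; refcounts: pp0:2 pp1:1 pp2:1 pp3:1 pp4:1
Op 8: fork(P0) -> P2. 5 ppages; refcounts: pp0:3 pp1:2 pp2:1 pp3:1 pp4:2
Op 9: write(P1, v0, 115). refcount(pp0)=3>1 -> COPY to pp5. 6 ppages; refcounts: pp0:2 pp1:2 pp2:1 pp3:1 pp4:2 pp5:1
Op 10: write(P2, v1, 169). refcount(pp1)=2>1 -> COPY to pp6. 7 ppages; refcounts: pp0:2 pp1:1 pp2:1 pp3:1 pp4:2 pp5:1 pp6:1

yes yes yes yes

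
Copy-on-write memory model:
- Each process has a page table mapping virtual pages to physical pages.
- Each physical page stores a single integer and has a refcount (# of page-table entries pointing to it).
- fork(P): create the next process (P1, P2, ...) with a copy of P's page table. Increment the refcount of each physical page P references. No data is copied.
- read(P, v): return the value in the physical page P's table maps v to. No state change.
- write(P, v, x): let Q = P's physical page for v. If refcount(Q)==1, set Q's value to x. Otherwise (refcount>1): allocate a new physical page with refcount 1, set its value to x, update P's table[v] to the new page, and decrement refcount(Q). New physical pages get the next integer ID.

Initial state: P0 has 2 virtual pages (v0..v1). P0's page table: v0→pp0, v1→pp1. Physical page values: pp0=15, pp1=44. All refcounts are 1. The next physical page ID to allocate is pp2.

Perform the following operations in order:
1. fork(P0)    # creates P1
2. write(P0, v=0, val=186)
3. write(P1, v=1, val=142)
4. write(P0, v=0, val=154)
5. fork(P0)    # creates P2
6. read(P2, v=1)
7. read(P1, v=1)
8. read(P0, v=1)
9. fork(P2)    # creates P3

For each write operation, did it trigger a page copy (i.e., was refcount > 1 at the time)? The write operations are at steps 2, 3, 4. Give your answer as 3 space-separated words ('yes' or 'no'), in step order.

Op 1: fork(P0) -> P1. 2 ppages; refcounts: pp0:2 pp1:2
Op 2: write(P0, v0, 186). refcount(pp0)=2>1 -> COPY to pp2. 3 ppages; refcounts: pp0:1 pp1:2 pp2:1
Op 3: write(P1, v1, 142). refcount(pp1)=2>1 -> COPY to pp3. 4 ppages; refcounts: pp0:1 pp1:1 pp2:1 pp3:1
Op 4: write(P0, v0, 154). refcount(pp2)=1 -> write in place. 4 ppages; refcounts: pp0:1 pp1:1 pp2:1 pp3:1
Op 5: fork(P0) -> P2. 4 ppages; refcounts: pp0:1 pp1:2 pp2:2 pp3:1
Op 6: read(P2, v1) -> 44. No state change.
Op 7: read(P1, v1) -> 142. No state change.
Op 8: read(P0, v1) -> 44. No state change.
Op 9: fork(P2) -> P3. 4 ppages; refcounts: pp0:1 pp1:3 pp2:3 pp3:1

yes yes no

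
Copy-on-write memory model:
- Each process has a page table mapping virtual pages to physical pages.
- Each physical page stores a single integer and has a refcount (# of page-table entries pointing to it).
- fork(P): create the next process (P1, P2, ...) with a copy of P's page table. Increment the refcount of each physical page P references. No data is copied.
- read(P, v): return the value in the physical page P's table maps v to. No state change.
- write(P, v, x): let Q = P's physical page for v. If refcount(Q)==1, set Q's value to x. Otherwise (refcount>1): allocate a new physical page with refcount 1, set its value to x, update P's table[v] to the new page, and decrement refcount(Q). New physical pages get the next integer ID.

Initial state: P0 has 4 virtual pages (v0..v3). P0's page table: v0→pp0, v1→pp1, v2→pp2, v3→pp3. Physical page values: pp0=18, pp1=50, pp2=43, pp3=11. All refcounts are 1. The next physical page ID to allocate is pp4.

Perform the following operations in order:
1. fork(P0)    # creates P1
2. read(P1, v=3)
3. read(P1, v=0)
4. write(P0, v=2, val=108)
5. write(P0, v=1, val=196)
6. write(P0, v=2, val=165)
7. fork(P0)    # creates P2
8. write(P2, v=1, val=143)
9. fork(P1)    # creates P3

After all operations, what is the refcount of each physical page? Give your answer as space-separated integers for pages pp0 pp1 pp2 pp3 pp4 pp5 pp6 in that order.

Op 1: fork(P0) -> P1. 4 ppages; refcounts: pp0:2 pp1:2 pp2:2 pp3:2
Op 2: read(P1, v3) -> 11. No state change.
Op 3: read(P1, v0) -> 18. No state change.
Op 4: write(P0, v2, 108). refcount(pp2)=2>1 -> COPY to pp4. 5 ppages; refcounts: pp0:2 pp1:2 pp2:1 pp3:2 pp4:1
Op 5: write(P0, v1, 196). refcount(pp1)=2>1 -> COPY to pp5. 6 ppages; refcounts: pp0:2 pp1:1 pp2:1 pp3:2 pp4:1 pp5:1
Op 6: write(P0, v2, 165). refcount(pp4)=1 -> write in place. 6 ppages; refcounts: pp0:2 pp1:1 pp2:1 pp3:2 pp4:1 pp5:1
Op 7: fork(P0) -> P2. 6 ppages; refcounts: pp0:3 pp1:1 pp2:1 pp3:3 pp4:2 pp5:2
Op 8: write(P2, v1, 143). refcount(pp5)=2>1 -> COPY to pp6. 7 ppages; refcounts: pp0:3 pp1:1 pp2:1 pp3:3 pp4:2 pp5:1 pp6:1
Op 9: fork(P1) -> P3. 7 ppages; refcounts: pp0:4 pp1:2 pp2:2 pp3:4 pp4:2 pp5:1 pp6:1

Answer: 4 2 2 4 2 1 1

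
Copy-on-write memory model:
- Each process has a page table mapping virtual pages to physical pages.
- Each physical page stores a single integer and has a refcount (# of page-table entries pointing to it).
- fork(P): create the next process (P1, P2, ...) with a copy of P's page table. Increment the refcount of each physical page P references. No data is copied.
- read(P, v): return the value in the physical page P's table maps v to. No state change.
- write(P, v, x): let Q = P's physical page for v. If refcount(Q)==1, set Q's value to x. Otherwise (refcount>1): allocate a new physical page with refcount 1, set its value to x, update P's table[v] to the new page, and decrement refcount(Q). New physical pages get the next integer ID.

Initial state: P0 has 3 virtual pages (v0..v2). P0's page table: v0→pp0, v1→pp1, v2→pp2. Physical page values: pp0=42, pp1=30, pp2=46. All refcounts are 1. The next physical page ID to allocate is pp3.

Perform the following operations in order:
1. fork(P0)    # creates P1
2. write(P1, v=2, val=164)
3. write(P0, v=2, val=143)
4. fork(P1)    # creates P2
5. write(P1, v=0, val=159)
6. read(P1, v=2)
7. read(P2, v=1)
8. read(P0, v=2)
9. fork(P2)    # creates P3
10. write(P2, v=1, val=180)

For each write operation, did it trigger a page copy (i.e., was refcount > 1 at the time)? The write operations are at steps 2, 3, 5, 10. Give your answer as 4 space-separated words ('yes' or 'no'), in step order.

Op 1: fork(P0) -> P1. 3 ppages; refcounts: pp0:2 pp1:2 pp2:2
Op 2: write(P1, v2, 164). refcount(pp2)=2>1 -> COPY to pp3. 4 ppages; refcounts: pp0:2 pp1:2 pp2:1 pp3:1
Op 3: write(P0, v2, 143). refcount(pp2)=1 -> write in place. 4 ppages; refcounts: pp0:2 pp1:2 pp2:1 pp3:1
Op 4: fork(P1) -> P2. 4 ppages; refcounts: pp0:3 pp1:3 pp2:1 pp3:2
Op 5: write(P1, v0, 159). refcount(pp0)=3>1 -> COPY to pp4. 5 ppages; refcounts: pp0:2 pp1:3 pp2:1 pp3:2 pp4:1
Op 6: read(P1, v2) -> 164. No state change.
Op 7: read(P2, v1) -> 30. No state change.
Op 8: read(P0, v2) -> 143. No state change.
Op 9: fork(P2) -> P3. 5 ppages; refcounts: pp0:3 pp1:4 pp2:1 pp3:3 pp4:1
Op 10: write(P2, v1, 180). refcount(pp1)=4>1 -> COPY to pp5. 6 ppages; refcounts: pp0:3 pp1:3 pp2:1 pp3:3 pp4:1 pp5:1

yes no yes yes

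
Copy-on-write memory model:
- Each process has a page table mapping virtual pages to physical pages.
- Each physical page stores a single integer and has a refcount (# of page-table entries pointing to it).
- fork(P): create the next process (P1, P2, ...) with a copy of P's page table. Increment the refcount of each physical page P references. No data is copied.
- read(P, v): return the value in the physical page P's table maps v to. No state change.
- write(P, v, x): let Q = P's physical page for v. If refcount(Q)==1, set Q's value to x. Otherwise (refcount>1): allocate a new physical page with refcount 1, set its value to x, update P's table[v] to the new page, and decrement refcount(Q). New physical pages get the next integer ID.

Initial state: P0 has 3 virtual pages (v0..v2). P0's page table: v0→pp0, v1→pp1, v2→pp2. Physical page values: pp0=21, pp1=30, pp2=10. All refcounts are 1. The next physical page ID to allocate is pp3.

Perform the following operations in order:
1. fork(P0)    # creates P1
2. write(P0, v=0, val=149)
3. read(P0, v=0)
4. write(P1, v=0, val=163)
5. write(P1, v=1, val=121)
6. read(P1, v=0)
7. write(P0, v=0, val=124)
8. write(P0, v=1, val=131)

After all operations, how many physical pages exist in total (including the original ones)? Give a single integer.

Op 1: fork(P0) -> P1. 3 ppages; refcounts: pp0:2 pp1:2 pp2:2
Op 2: write(P0, v0, 149). refcount(pp0)=2>1 -> COPY to pp3. 4 ppages; refcounts: pp0:1 pp1:2 pp2:2 pp3:1
Op 3: read(P0, v0) -> 149. No state change.
Op 4: write(P1, v0, 163). refcount(pp0)=1 -> write in place. 4 ppages; refcounts: pp0:1 pp1:2 pp2:2 pp3:1
Op 5: write(P1, v1, 121). refcount(pp1)=2>1 -> COPY to pp4. 5 ppages; refcounts: pp0:1 pp1:1 pp2:2 pp3:1 pp4:1
Op 6: read(P1, v0) -> 163. No state change.
Op 7: write(P0, v0, 124). refcount(pp3)=1 -> write in place. 5 ppages; refcounts: pp0:1 pp1:1 pp2:2 pp3:1 pp4:1
Op 8: write(P0, v1, 131). refcount(pp1)=1 -> write in place. 5 ppages; refcounts: pp0:1 pp1:1 pp2:2 pp3:1 pp4:1

Answer: 5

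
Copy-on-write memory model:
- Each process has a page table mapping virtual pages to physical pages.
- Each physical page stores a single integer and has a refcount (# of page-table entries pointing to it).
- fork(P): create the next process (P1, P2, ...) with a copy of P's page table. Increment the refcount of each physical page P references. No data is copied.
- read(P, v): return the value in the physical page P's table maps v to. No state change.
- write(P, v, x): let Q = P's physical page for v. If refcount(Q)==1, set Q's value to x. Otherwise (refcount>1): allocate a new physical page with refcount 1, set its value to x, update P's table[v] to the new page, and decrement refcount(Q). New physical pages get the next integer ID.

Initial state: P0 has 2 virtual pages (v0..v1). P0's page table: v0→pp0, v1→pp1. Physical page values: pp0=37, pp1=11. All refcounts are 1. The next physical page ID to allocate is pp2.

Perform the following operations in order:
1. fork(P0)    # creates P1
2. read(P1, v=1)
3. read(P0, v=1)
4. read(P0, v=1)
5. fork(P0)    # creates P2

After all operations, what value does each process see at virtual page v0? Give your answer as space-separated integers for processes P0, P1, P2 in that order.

Op 1: fork(P0) -> P1. 2 ppages; refcounts: pp0:2 pp1:2
Op 2: read(P1, v1) -> 11. No state change.
Op 3: read(P0, v1) -> 11. No state change.
Op 4: read(P0, v1) -> 11. No state change.
Op 5: fork(P0) -> P2. 2 ppages; refcounts: pp0:3 pp1:3
P0: v0 -> pp0 = 37
P1: v0 -> pp0 = 37
P2: v0 -> pp0 = 37

Answer: 37 37 37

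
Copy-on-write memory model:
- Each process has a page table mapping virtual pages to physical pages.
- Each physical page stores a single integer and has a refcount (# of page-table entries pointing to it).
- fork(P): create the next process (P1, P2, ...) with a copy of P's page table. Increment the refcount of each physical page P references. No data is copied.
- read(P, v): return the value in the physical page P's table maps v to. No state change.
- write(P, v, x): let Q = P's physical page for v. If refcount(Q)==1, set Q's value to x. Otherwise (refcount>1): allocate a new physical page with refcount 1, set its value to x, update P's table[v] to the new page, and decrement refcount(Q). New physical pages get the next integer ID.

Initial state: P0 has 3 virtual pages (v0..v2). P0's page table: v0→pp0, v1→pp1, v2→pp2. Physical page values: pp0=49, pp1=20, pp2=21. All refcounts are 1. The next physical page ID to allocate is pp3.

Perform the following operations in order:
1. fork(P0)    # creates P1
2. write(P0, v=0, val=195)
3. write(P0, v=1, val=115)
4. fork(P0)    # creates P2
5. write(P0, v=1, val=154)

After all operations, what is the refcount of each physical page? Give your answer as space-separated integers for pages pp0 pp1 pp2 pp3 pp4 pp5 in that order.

Answer: 1 1 3 2 1 1

Derivation:
Op 1: fork(P0) -> P1. 3 ppages; refcounts: pp0:2 pp1:2 pp2:2
Op 2: write(P0, v0, 195). refcount(pp0)=2>1 -> COPY to pp3. 4 ppages; refcounts: pp0:1 pp1:2 pp2:2 pp3:1
Op 3: write(P0, v1, 115). refcount(pp1)=2>1 -> COPY to pp4. 5 ppages; refcounts: pp0:1 pp1:1 pp2:2 pp3:1 pp4:1
Op 4: fork(P0) -> P2. 5 ppages; refcounts: pp0:1 pp1:1 pp2:3 pp3:2 pp4:2
Op 5: write(P0, v1, 154). refcount(pp4)=2>1 -> COPY to pp5. 6 ppages; refcounts: pp0:1 pp1:1 pp2:3 pp3:2 pp4:1 pp5:1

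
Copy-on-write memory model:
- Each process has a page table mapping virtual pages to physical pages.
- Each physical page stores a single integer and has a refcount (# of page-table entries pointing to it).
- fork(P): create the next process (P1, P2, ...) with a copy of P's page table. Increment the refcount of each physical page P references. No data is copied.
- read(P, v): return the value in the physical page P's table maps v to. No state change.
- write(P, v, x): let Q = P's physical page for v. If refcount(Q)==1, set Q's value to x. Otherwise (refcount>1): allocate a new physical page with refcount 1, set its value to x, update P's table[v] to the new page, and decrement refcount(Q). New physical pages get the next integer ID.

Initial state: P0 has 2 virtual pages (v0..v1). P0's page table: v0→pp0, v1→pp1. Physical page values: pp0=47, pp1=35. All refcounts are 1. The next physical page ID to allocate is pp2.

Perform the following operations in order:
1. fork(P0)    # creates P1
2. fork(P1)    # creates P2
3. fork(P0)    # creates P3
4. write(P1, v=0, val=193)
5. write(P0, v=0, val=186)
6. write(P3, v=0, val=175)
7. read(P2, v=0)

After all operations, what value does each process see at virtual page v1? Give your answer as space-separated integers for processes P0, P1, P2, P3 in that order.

Answer: 35 35 35 35

Derivation:
Op 1: fork(P0) -> P1. 2 ppages; refcounts: pp0:2 pp1:2
Op 2: fork(P1) -> P2. 2 ppages; refcounts: pp0:3 pp1:3
Op 3: fork(P0) -> P3. 2 ppages; refcounts: pp0:4 pp1:4
Op 4: write(P1, v0, 193). refcount(pp0)=4>1 -> COPY to pp2. 3 ppages; refcounts: pp0:3 pp1:4 pp2:1
Op 5: write(P0, v0, 186). refcount(pp0)=3>1 -> COPY to pp3. 4 ppages; refcounts: pp0:2 pp1:4 pp2:1 pp3:1
Op 6: write(P3, v0, 175). refcount(pp0)=2>1 -> COPY to pp4. 5 ppages; refcounts: pp0:1 pp1:4 pp2:1 pp3:1 pp4:1
Op 7: read(P2, v0) -> 47. No state change.
P0: v1 -> pp1 = 35
P1: v1 -> pp1 = 35
P2: v1 -> pp1 = 35
P3: v1 -> pp1 = 35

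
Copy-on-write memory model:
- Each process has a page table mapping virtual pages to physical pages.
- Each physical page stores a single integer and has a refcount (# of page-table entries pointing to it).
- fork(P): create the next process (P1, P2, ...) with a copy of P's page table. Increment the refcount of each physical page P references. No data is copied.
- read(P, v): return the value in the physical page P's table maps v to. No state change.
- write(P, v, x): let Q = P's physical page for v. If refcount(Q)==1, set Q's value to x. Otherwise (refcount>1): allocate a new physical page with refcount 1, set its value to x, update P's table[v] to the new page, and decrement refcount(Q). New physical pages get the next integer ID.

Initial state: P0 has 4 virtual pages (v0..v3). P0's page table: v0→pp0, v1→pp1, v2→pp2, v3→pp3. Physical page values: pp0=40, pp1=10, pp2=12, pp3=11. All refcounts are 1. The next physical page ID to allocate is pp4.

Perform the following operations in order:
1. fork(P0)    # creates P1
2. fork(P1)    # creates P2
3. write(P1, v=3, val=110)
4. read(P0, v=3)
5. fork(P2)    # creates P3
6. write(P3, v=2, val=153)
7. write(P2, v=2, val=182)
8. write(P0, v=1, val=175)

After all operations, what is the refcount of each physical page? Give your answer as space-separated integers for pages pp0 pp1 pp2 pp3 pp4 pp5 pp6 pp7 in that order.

Answer: 4 3 2 3 1 1 1 1

Derivation:
Op 1: fork(P0) -> P1. 4 ppages; refcounts: pp0:2 pp1:2 pp2:2 pp3:2
Op 2: fork(P1) -> P2. 4 ppages; refcounts: pp0:3 pp1:3 pp2:3 pp3:3
Op 3: write(P1, v3, 110). refcount(pp3)=3>1 -> COPY to pp4. 5 ppages; refcounts: pp0:3 pp1:3 pp2:3 pp3:2 pp4:1
Op 4: read(P0, v3) -> 11. No state change.
Op 5: fork(P2) -> P3. 5 ppages; refcounts: pp0:4 pp1:4 pp2:4 pp3:3 pp4:1
Op 6: write(P3, v2, 153). refcount(pp2)=4>1 -> COPY to pp5. 6 ppages; refcounts: pp0:4 pp1:4 pp2:3 pp3:3 pp4:1 pp5:1
Op 7: write(P2, v2, 182). refcount(pp2)=3>1 -> COPY to pp6. 7 ppages; refcounts: pp0:4 pp1:4 pp2:2 pp3:3 pp4:1 pp5:1 pp6:1
Op 8: write(P0, v1, 175). refcount(pp1)=4>1 -> COPY to pp7. 8 ppages; refcounts: pp0:4 pp1:3 pp2:2 pp3:3 pp4:1 pp5:1 pp6:1 pp7:1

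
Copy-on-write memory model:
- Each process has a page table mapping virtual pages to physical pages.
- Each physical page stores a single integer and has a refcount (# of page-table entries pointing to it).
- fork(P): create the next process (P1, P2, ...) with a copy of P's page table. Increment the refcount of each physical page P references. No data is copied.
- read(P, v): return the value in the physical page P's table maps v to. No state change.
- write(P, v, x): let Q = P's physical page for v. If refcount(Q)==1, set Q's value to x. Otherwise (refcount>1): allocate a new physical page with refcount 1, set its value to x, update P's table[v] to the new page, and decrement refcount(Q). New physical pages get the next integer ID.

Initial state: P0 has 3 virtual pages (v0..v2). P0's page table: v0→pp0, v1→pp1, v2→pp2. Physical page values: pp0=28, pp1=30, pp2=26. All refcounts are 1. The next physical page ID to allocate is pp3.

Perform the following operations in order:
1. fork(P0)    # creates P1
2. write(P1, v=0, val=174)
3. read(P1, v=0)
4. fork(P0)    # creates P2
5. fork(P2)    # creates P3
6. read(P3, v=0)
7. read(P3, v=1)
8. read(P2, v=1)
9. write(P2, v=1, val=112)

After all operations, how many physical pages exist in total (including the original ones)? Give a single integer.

Op 1: fork(P0) -> P1. 3 ppages; refcounts: pp0:2 pp1:2 pp2:2
Op 2: write(P1, v0, 174). refcount(pp0)=2>1 -> COPY to pp3. 4 ppages; refcounts: pp0:1 pp1:2 pp2:2 pp3:1
Op 3: read(P1, v0) -> 174. No state change.
Op 4: fork(P0) -> P2. 4 ppages; refcounts: pp0:2 pp1:3 pp2:3 pp3:1
Op 5: fork(P2) -> P3. 4 ppages; refcounts: pp0:3 pp1:4 pp2:4 pp3:1
Op 6: read(P3, v0) -> 28. No state change.
Op 7: read(P3, v1) -> 30. No state change.
Op 8: read(P2, v1) -> 30. No state change.
Op 9: write(P2, v1, 112). refcount(pp1)=4>1 -> COPY to pp4. 5 ppages; refcounts: pp0:3 pp1:3 pp2:4 pp3:1 pp4:1

Answer: 5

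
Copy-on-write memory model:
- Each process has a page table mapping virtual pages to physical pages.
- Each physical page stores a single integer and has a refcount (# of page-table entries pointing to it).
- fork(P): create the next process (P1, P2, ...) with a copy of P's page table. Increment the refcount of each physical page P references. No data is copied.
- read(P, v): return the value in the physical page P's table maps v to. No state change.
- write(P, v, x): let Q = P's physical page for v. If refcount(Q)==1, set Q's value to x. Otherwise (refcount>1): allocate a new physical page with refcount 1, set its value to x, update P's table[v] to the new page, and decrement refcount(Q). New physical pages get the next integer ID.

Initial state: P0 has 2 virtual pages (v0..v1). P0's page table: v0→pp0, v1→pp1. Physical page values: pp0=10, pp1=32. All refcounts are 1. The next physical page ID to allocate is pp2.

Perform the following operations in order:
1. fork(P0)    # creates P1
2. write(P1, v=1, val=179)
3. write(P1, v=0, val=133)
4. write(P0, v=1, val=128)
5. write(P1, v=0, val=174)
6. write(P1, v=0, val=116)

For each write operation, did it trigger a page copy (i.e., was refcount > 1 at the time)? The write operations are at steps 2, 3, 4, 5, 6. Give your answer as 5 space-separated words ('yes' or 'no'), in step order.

Op 1: fork(P0) -> P1. 2 ppages; refcounts: pp0:2 pp1:2
Op 2: write(P1, v1, 179). refcount(pp1)=2>1 -> COPY to pp2. 3 ppages; refcounts: pp0:2 pp1:1 pp2:1
Op 3: write(P1, v0, 133). refcount(pp0)=2>1 -> COPY to pp3. 4 ppages; refcounts: pp0:1 pp1:1 pp2:1 pp3:1
Op 4: write(P0, v1, 128). refcount(pp1)=1 -> write in place. 4 ppages; refcounts: pp0:1 pp1:1 pp2:1 pp3:1
Op 5: write(P1, v0, 174). refcount(pp3)=1 -> write in place. 4 ppages; refcounts: pp0:1 pp1:1 pp2:1 pp3:1
Op 6: write(P1, v0, 116). refcount(pp3)=1 -> write in place. 4 ppages; refcounts: pp0:1 pp1:1 pp2:1 pp3:1

yes yes no no no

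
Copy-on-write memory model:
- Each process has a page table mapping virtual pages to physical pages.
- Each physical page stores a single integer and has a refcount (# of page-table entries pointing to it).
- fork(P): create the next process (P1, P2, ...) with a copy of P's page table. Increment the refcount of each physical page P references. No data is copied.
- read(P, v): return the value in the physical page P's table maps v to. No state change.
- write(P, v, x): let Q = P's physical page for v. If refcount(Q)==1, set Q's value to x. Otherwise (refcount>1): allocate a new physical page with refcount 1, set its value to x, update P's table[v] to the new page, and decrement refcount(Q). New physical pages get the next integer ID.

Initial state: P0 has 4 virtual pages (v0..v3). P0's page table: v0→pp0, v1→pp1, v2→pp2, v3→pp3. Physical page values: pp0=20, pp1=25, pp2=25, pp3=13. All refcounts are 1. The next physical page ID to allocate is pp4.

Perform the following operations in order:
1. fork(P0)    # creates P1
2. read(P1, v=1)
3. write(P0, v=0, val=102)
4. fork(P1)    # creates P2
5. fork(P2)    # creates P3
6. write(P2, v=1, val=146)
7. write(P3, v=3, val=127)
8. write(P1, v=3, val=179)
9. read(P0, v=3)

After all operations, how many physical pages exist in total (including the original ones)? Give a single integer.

Op 1: fork(P0) -> P1. 4 ppages; refcounts: pp0:2 pp1:2 pp2:2 pp3:2
Op 2: read(P1, v1) -> 25. No state change.
Op 3: write(P0, v0, 102). refcount(pp0)=2>1 -> COPY to pp4. 5 ppages; refcounts: pp0:1 pp1:2 pp2:2 pp3:2 pp4:1
Op 4: fork(P1) -> P2. 5 ppages; refcounts: pp0:2 pp1:3 pp2:3 pp3:3 pp4:1
Op 5: fork(P2) -> P3. 5 ppages; refcounts: pp0:3 pp1:4 pp2:4 pp3:4 pp4:1
Op 6: write(P2, v1, 146). refcount(pp1)=4>1 -> COPY to pp5. 6 ppages; refcounts: pp0:3 pp1:3 pp2:4 pp3:4 pp4:1 pp5:1
Op 7: write(P3, v3, 127). refcount(pp3)=4>1 -> COPY to pp6. 7 ppages; refcounts: pp0:3 pp1:3 pp2:4 pp3:3 pp4:1 pp5:1 pp6:1
Op 8: write(P1, v3, 179). refcount(pp3)=3>1 -> COPY to pp7. 8 ppages; refcounts: pp0:3 pp1:3 pp2:4 pp3:2 pp4:1 pp5:1 pp6:1 pp7:1
Op 9: read(P0, v3) -> 13. No state change.

Answer: 8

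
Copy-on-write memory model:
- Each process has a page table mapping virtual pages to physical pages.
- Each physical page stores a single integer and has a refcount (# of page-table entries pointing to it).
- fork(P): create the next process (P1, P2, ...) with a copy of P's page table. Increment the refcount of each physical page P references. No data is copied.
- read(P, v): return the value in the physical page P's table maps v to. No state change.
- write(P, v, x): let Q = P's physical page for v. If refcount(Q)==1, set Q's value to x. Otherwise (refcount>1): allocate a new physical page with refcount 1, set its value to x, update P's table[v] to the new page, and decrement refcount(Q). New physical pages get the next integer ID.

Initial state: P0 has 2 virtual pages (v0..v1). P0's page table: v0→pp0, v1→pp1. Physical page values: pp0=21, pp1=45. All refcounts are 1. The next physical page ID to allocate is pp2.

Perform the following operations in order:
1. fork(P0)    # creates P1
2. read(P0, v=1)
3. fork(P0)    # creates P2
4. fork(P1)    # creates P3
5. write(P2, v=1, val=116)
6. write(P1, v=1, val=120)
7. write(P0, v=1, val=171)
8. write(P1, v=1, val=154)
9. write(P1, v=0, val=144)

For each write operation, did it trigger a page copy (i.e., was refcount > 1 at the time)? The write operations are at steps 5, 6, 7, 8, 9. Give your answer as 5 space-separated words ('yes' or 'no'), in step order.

Op 1: fork(P0) -> P1. 2 ppages; refcounts: pp0:2 pp1:2
Op 2: read(P0, v1) -> 45. No state change.
Op 3: fork(P0) -> P2. 2 ppages; refcounts: pp0:3 pp1:3
Op 4: fork(P1) -> P3. 2 ppages; refcounts: pp0:4 pp1:4
Op 5: write(P2, v1, 116). refcount(pp1)=4>1 -> COPY to pp2. 3 ppages; refcounts: pp0:4 pp1:3 pp2:1
Op 6: write(P1, v1, 120). refcount(pp1)=3>1 -> COPY to pp3. 4 ppages; refcounts: pp0:4 pp1:2 pp2:1 pp3:1
Op 7: write(P0, v1, 171). refcount(pp1)=2>1 -> COPY to pp4. 5 ppages; refcounts: pp0:4 pp1:1 pp2:1 pp3:1 pp4:1
Op 8: write(P1, v1, 154). refcount(pp3)=1 -> write in place. 5 ppages; refcounts: pp0:4 pp1:1 pp2:1 pp3:1 pp4:1
Op 9: write(P1, v0, 144). refcount(pp0)=4>1 -> COPY to pp5. 6 ppages; refcounts: pp0:3 pp1:1 pp2:1 pp3:1 pp4:1 pp5:1

yes yes yes no yes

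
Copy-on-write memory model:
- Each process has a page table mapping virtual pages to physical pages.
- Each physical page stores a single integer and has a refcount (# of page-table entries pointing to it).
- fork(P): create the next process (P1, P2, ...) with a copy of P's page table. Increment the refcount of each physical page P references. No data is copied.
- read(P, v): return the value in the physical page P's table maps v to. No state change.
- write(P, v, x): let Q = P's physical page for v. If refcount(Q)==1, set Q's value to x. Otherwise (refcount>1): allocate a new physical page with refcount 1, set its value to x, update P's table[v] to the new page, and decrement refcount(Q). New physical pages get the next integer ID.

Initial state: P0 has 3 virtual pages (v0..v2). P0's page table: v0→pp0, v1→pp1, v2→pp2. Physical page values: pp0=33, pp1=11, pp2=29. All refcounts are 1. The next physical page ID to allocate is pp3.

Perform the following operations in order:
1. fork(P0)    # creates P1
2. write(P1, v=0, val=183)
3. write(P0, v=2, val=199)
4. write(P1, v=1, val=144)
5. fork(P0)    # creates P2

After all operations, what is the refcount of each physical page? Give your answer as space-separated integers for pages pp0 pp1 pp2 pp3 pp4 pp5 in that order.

Op 1: fork(P0) -> P1. 3 ppages; refcounts: pp0:2 pp1:2 pp2:2
Op 2: write(P1, v0, 183). refcount(pp0)=2>1 -> COPY to pp3. 4 ppages; refcounts: pp0:1 pp1:2 pp2:2 pp3:1
Op 3: write(P0, v2, 199). refcount(pp2)=2>1 -> COPY to pp4. 5 ppages; refcounts: pp0:1 pp1:2 pp2:1 pp3:1 pp4:1
Op 4: write(P1, v1, 144). refcount(pp1)=2>1 -> COPY to pp5. 6 ppages; refcounts: pp0:1 pp1:1 pp2:1 pp3:1 pp4:1 pp5:1
Op 5: fork(P0) -> P2. 6 ppages; refcounts: pp0:2 pp1:2 pp2:1 pp3:1 pp4:2 pp5:1

Answer: 2 2 1 1 2 1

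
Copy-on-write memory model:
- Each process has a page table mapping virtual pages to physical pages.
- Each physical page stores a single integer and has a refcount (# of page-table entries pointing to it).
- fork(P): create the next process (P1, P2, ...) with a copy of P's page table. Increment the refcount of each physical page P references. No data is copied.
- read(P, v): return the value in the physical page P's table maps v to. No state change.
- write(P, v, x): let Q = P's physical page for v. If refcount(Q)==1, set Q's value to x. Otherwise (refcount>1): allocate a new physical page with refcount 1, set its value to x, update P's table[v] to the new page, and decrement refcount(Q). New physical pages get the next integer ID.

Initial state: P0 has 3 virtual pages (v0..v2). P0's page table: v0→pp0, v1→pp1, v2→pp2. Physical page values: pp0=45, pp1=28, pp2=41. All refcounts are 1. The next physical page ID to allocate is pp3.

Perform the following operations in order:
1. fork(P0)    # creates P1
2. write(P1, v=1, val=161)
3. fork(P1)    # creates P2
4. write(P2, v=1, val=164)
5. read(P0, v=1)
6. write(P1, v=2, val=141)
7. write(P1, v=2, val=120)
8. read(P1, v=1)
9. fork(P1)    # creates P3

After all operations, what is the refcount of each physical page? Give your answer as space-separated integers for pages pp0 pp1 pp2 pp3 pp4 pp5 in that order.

Op 1: fork(P0) -> P1. 3 ppages; refcounts: pp0:2 pp1:2 pp2:2
Op 2: write(P1, v1, 161). refcount(pp1)=2>1 -> COPY to pp3. 4 ppages; refcounts: pp0:2 pp1:1 pp2:2 pp3:1
Op 3: fork(P1) -> P2. 4 ppages; refcounts: pp0:3 pp1:1 pp2:3 pp3:2
Op 4: write(P2, v1, 164). refcount(pp3)=2>1 -> COPY to pp4. 5 ppages; refcounts: pp0:3 pp1:1 pp2:3 pp3:1 pp4:1
Op 5: read(P0, v1) -> 28. No state change.
Op 6: write(P1, v2, 141). refcount(pp2)=3>1 -> COPY to pp5. 6 ppages; refcounts: pp0:3 pp1:1 pp2:2 pp3:1 pp4:1 pp5:1
Op 7: write(P1, v2, 120). refcount(pp5)=1 -> write in place. 6 ppages; refcounts: pp0:3 pp1:1 pp2:2 pp3:1 pp4:1 pp5:1
Op 8: read(P1, v1) -> 161. No state change.
Op 9: fork(P1) -> P3. 6 ppages; refcounts: pp0:4 pp1:1 pp2:2 pp3:2 pp4:1 pp5:2

Answer: 4 1 2 2 1 2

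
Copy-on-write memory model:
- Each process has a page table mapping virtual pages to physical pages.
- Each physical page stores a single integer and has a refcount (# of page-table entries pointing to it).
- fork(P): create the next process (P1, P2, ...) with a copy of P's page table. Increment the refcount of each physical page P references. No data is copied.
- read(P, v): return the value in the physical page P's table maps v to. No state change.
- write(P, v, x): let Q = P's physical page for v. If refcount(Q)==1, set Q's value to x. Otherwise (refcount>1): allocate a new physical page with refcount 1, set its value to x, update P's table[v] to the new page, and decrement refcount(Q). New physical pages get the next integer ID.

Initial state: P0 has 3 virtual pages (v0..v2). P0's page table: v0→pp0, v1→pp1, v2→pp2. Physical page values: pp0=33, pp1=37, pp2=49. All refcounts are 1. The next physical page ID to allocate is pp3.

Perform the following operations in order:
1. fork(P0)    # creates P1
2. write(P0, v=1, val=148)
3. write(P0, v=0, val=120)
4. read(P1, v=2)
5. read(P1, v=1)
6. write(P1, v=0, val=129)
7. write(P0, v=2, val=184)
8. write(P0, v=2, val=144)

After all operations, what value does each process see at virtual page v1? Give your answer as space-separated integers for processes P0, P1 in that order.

Answer: 148 37

Derivation:
Op 1: fork(P0) -> P1. 3 ppages; refcounts: pp0:2 pp1:2 pp2:2
Op 2: write(P0, v1, 148). refcount(pp1)=2>1 -> COPY to pp3. 4 ppages; refcounts: pp0:2 pp1:1 pp2:2 pp3:1
Op 3: write(P0, v0, 120). refcount(pp0)=2>1 -> COPY to pp4. 5 ppages; refcounts: pp0:1 pp1:1 pp2:2 pp3:1 pp4:1
Op 4: read(P1, v2) -> 49. No state change.
Op 5: read(P1, v1) -> 37. No state change.
Op 6: write(P1, v0, 129). refcount(pp0)=1 -> write in place. 5 ppages; refcounts: pp0:1 pp1:1 pp2:2 pp3:1 pp4:1
Op 7: write(P0, v2, 184). refcount(pp2)=2>1 -> COPY to pp5. 6 ppages; refcounts: pp0:1 pp1:1 pp2:1 pp3:1 pp4:1 pp5:1
Op 8: write(P0, v2, 144). refcount(pp5)=1 -> write in place. 6 ppages; refcounts: pp0:1 pp1:1 pp2:1 pp3:1 pp4:1 pp5:1
P0: v1 -> pp3 = 148
P1: v1 -> pp1 = 37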